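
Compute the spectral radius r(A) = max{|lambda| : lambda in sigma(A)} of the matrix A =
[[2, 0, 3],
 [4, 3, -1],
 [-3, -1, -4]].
r(A) ≈ 2.7106

The eigenvalues of A are the roots of its characteristic polynomial. With M = A (coefficients from the trace, the sum of principal 2x2 minors, and det A):
  p(λ) = det(λ I - M) = λ^3 - λ^2 - 6λ + 11.
No integer candidate from the rational root theorem (±divisors of 11) is a root, so the roots are irrational. The cubic discriminant is Δ = -1135 < 0, so there is one real root and a complex-conjugate pair. p(-3) = -7 and p(-2) = 11 have opposite signs, so a root lies in (-3, -2); Newton's method refines it to λ ≈ -2.7106. Dividing out (λ - (-2.7106)) leaves approximately λ^2 - 3.7106λ + 4.0581. For λ^2 - 3.7106λ + 4.0581 the discriminant is -2.4637. It is negative, so the remaining roots are the complex-conjugate pair λ ≈ 1.8553 ± 0.7848i. Their product equals the constant term, so |λ|^2 ≈ 4.0581 and |λ| ≈ 2.0145.
Thus the eigenvalues (to 4 decimals) are -2.7106 (modulus 2.7106); 1.8553 ± 0.7848i (modulus 2.0145). The spectral radius is the largest modulus: r(A) ≈ 2.7106. (Cross-check: r(A) ≤ ||A||_2 ≈ 6.7676; equality holds whenever A is normal, though it can also hold for some non-normal A.)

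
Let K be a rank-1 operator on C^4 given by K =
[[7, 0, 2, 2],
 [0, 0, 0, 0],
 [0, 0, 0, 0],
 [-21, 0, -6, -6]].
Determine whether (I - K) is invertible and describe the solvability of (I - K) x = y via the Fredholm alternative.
(I - K) is singular (det(I - K) = 0, i.e. 1 ∈ sigma(K)). (I - K) x = y is solvable iff y ⊥ ker((I - K)^*) = span{(7, 0, 2, 2)}, i.e. iff 7y_1 + 2y_3 + 2y_4 = 0. When solvable, the solutions are x = y + c·(1, 0, 0, -3), c arbitrary (ker(I - K) = span{(1, 0, 0, -3)}, dimension 1).

K has rank 1, so it is an outer product K = u v^T: every row of K is a multiple of one row vector. Reading off the entries, u = (1, 0, 0, -3) and v = (7, 0, 2, 2) (row i of K equals u_i·v^T). A rank-one matrix u v^T satisfies K u = u (v·u) and kills the (3)-dimensional subspace v^⊥, so its characteristic polynomial is lambda^3 (lambda - v·u) with v·u = tr K = 1. Hence the eigenvalues of I - K are 1 (multiplicity 3) and 1 - (1) = 0, so det(I - K) = 0. (Direct check: I - K =
[[-6, 0, -2, -2],
 [0, 1, 0, 0],
 [0, 0, 1, 0],
 [21, 0, 6, 7]]
has determinant 0.) So 1 is an eigenvalue of K and (I - K) is not invertible. The finite-dimensional Fredholm alternative says: either (I - K) is invertible, or ker(I - K) ≠ {0} and then range(I - K) = ker((I - K)^*)^⊥, with dim ker(I - K) = dim ker((I - K)^*). We are in the second case, so we need both kernels. Kernel of I - K: (I - K) u = u - u (v·u) = u - u = 0, so ker(I - K) = span{u} = span{(1, 0, 0, -3)} (it is exactly 1-dimensional because rank(I - K) = 3). Kernel of the adjoint: K is real, so (I - K)^* = I - K^T = I - v u^T, and (I - v u^T) v = v - v (u·v) = 0; hence ker((I - K)^*) = span{v} = span{(7, 0, 2, 2)}. Therefore (I - K) x = y is solvable iff <y, v> = 0, i.e. iff 7y_1 + 2y_3 + 2y_4 = 0. When this holds, K y = u (v·y) = 0, so (I - K) y = y and x = y is a particular solution; the full solution set is the line x = y + c·u = y + c·(1, 0, 0, -3), c ∈ C.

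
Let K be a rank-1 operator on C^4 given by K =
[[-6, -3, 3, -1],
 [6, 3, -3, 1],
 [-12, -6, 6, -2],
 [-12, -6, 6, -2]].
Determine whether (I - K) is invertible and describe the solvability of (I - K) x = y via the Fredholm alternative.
(I - K) is singular (det(I - K) = 0, i.e. 1 ∈ sigma(K)). (I - K) x = y is solvable iff y ⊥ ker((I - K)^*) = span{(-6, -3, 3, -1)}, i.e. iff -6y_1 - 3y_2 + 3y_3 - y_4 = 0. When solvable, the solutions are x = y + c·(1, -1, 2, 2), c arbitrary (ker(I - K) = span{(1, -1, 2, 2)}, dimension 1).

K has rank 1, so it is an outer product K = u v^T: every row of K is a multiple of one row vector. Reading off the entries, u = (1, -1, 2, 2) and v = (-6, -3, 3, -1) (row i of K equals u_i·v^T). A rank-one matrix u v^T satisfies K u = u (v·u) and kills the (3)-dimensional subspace v^⊥, so its characteristic polynomial is lambda^3 (lambda - v·u) with v·u = tr K = 1. Hence the eigenvalues of I - K are 1 (multiplicity 3) and 1 - (1) = 0, so det(I - K) = 0. (Direct check: I - K =
[[7, 3, -3, 1],
 [-6, -2, 3, -1],
 [12, 6, -5, 2],
 [12, 6, -6, 3]]
has determinant 0.) So 1 is an eigenvalue of K and (I - K) is not invertible. The finite-dimensional Fredholm alternative says: either (I - K) is invertible, or ker(I - K) ≠ {0} and then range(I - K) = ker((I - K)^*)^⊥, with dim ker(I - K) = dim ker((I - K)^*). We are in the second case, so we need both kernels. Kernel of I - K: (I - K) u = u - u (v·u) = u - u = 0, so ker(I - K) = span{u} = span{(1, -1, 2, 2)} (it is exactly 1-dimensional because rank(I - K) = 3). Kernel of the adjoint: K is real, so (I - K)^* = I - K^T = I - v u^T, and (I - v u^T) v = v - v (u·v) = 0; hence ker((I - K)^*) = span{v} = span{(-6, -3, 3, -1)}. Therefore (I - K) x = y is solvable iff <y, v> = 0, i.e. iff -6y_1 - 3y_2 + 3y_3 - y_4 = 0. When this holds, K y = u (v·y) = 0, so (I - K) y = y and x = y is a particular solution; the full solution set is the line x = y + c·u = y + c·(1, -1, 2, 2), c ∈ C.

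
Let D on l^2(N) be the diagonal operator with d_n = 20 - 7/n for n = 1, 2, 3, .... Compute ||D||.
||D|| = 20

For a diagonal operator on l^2 with entries d_n, ||D|| = sup_n |d_n|. Here d_1 = 13, d_2 = 33/2, ..., and d_n = 20 - 7/n increases monotonically toward 20. All terms lie in [13, 20), so |d_n| = d_n and the supremum is the limit 20, which is not attained by any individual d_n. Hence ||D|| = 20.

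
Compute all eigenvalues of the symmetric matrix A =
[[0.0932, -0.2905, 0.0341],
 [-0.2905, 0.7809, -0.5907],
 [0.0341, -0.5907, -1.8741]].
sigma(A) ≈ {-2, 0, 1}

A is real symmetric, so its spectrum consists of real eigenvalues. Expanding the characteristic polynomial of the displayed matrix gives
  det(λ I - A) = p(λ) = λ^3 + (1)λ^2 + (-2)λ + (0).
Solving p(λ) = 0 yields eigenvalues ≈ -2, 0, 1. (A is shown rounded to 4 decimals, so these recover the underlying integer eigenvalues to within that precision.)
Verification: the trace of A = -1 equals the sum of eigenvalues -1, and det(A) ≈ 0.0000 matches the eigenvalue product 0.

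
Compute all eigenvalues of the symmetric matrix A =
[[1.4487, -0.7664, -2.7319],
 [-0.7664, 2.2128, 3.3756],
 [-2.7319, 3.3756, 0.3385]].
sigma(A) ≈ {-3, 1, 6}

A is real symmetric, so its spectrum consists of real eigenvalues. Expanding the characteristic polynomial of the displayed matrix gives
  det(λ I - A) = p(λ) = λ^3 + (-4)λ^2 + (-15)λ + (18).
Solving p(λ) = 0 yields eigenvalues ≈ -3, 1, 6. (A is shown rounded to 4 decimals, so these recover the underlying integer eigenvalues to within that precision.)
Verification: the trace of A = 4 equals the sum of eigenvalues 4, and det(A) ≈ -18.0007 matches the eigenvalue product -18.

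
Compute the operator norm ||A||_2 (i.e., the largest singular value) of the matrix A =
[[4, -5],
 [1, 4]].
||A||_2 = 7 (= sqrt(largest eigenvalue of A^T A))

||A||_2 = sigma_max(A) = sqrt(lambda_max(A^T A)). Form the symmetric matrix M = A^T A =
[[17, -16],
 [-16, 41]].
Its characteristic polynomial (trace, determinant of M give the coefficients) is
  p(λ) = det(λ I - M) = λ^2 - 58λ + 441.
For λ^2 - 58λ + 441 the discriminant is 1600. It is a perfect square (40^2), so the roots are rational: λ = (58 ± 40)/2 = 49, 9.
So the eigenvalues of A^T A are ≈ 9, 49 (all ≥ 0, as they must be for A^T A). The largest is λ_max = 49, hence ||A||_2 = sqrt(λ_max) = 7.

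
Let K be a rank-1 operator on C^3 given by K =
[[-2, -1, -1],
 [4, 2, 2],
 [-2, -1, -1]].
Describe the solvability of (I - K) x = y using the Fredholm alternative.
(I - K) is invertible (det(I - K) = 2 ≠ 0), so for every y in C^3 the equation (I - K) x = y has a unique solution.

K has rank 1, so it is an outer product K = u v^T: every row of K is a multiple of one row vector. Reading off the entries, u = (-1, 2, -1) and v = (2, 1, 1) (row i of K equals u_i·v^T). A rank-one matrix u v^T satisfies K u = u (v·u) and kills the (2)-dimensional subspace v^⊥, so its characteristic polynomial is lambda^2 (lambda - v·u) with v·u = tr K = -1. Hence the eigenvalues of I - K are 1 (multiplicity 2) and 1 - (-1) = 2, so det(I - K) = 2. (Direct check: I - K =
[[3, 1, 1],
 [-4, -1, -2],
 [2, 1, 2]]
has determinant 2.) The finite-dimensional Fredholm alternative says: either (I - K) is invertible, or ker(I - K) ≠ {0} and then range(I - K) = ker((I - K)^*)^⊥, with dim ker(I - K) = dim ker((I - K)^*). Since det(I - K) ≠ 0, 1 is not an eigenvalue of K and ker(I - K) = {0}, so we are in the first case: for every y there is a unique x = (I - K)^(-1) y. Explicitly, by the Sherman–Morrison formula, (I - u v^T)^(-1) = I + u v^T/(1 - v·u), i.e. (I - K)^(-1) = I + K/(2).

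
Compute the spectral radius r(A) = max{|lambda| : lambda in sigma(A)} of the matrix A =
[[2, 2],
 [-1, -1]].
r(A) = 1

The eigenvalues of A are the roots of its characteristic polynomial. With M = A (coefficients from the trace and determinant):
  p(λ) = det(λ I - M) = λ^2 - λ.
For λ^2 - λ the discriminant is 1. It is a perfect square (1^2), so the roots are rational: λ = (1 ± 1)/2 = 1, 0.
Thus the eigenvalues (to 4 decimals) are 1 (modulus 1); 0 (modulus 0). The spectral radius is the largest modulus: r(A) = 1. (Cross-check: r(A) ≤ ||A||_2 ≈ 3.1623; equality holds whenever A is normal, though it can also hold for some non-normal A.)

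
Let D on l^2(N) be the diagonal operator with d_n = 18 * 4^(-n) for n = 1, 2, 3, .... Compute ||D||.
||D|| = 9/2 (attained at n = 1)

For D diagonal, ||D|| = sup_n |d_n|. The sequence d_n = 18 * 4^(-n) is positive and strictly decreasing (ratio 4^(-1) < 1), so the supremum is d_1 = 18/4 = 9/2. Hence ||D|| = 9/2.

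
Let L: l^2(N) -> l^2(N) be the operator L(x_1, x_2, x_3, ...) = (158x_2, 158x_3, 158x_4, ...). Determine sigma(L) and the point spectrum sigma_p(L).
sigma(L) = closed disk {z in C : |z| ≤ 158}; sigma_p(L) = open disk {z in C : |z| < 158}

Note L = 158·V where V is the unit left shift (V x)_k = x_{k+1}; so sigma(L) = 158·sigma(V) and ||L|| = 158||V||. ||L x||^2 = 24964sum_{k≥2} |x_k|^2 ≤ 24964||x||^2, with equality on {x : x_1 = 0}, so ||L|| = 158. For any lambda with |lambda| < 158, set r = lambda/158 (|r| < 1); the vector x = (1, r, r^2, ...) is in l^2 and satisfies L x = 158(r, r^2, ...) = lambda x, so lambda is an eigenvalue. On the boundary |lambda| = 158 the geometric series diverges, so no l^2 eigenvector exists, but these lambda lie in the approximate point spectrum. Hence sigma(L) is the closed disk of radius 158 and sigma_p(L) is the open disk.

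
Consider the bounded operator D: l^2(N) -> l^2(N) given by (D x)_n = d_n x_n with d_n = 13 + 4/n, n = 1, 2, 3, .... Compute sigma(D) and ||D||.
sigma(D) = {13 + 4/n : n ≥ 1} ∪ {13}; ||D|| = 17

A bounded diagonal operator on l^2 with diagonal entries d_n has spectrum equal to the closure of {d_n : n ≥ 1}: every d_n is an eigenvalue (with eigenvector e_n), so {d_n} ⊂ sigma(D); the spectrum is closed, so its closure is too; and for lambda not in the closure, (D - lambda I) has bounded inverse (the diagonal entries 1/(d_n - lambda) are bounded). For our sequence d_n = 13 + 4/n, n = 1, 2, 3, ...:
  - {d_n} = {13 + 4/n : n ≥ 1}; the only limit point is 13
  - closure = {13 + 4/n : n ≥ 1} ∪ {13}
For the norm: a diagonal operator has ||D|| = sup_n |d_n|. Here d_n = 13 + 4/n is positive and decreasing, so sup_n |d_n| = d_1 = 13 + 4 = 17. So ||D|| = 17.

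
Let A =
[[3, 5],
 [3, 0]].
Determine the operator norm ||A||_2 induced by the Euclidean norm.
||A||_2 = sqrt((43 + sqrt(949))/2) ≈ 6.0748 (= sqrt(largest eigenvalue of A^T A))

||A||_2 = sigma_max(A) = sqrt(lambda_max(A^T A)). Form the symmetric matrix M = A^T A =
[[18, 15],
 [15, 25]].
Its characteristic polynomial (trace, determinant of M give the coefficients) is
  p(λ) = det(λ I - M) = λ^2 - 43λ + 225.
For λ^2 - 43λ + 225 the discriminant is 949. It is nonnegative but not a perfect square, so the roots are real and irrational: λ = (43 ± sqrt(949))/2 ≈ 36.9029, 6.0971.
So the eigenvalues of A^T A are ≈ 6.0971, 36.9029 (all ≥ 0, as they must be for A^T A). The largest is λ_max = (43 + sqrt(949))/2 ≈ 36.9029, hence ||A||_2 = sqrt(λ_max) = sqrt((43 + sqrt(949))/2) ≈ 6.0748.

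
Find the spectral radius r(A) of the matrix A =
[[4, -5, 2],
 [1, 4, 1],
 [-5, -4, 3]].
r(A) ≈ 5.4367

The eigenvalues of A are the roots of its characteristic polynomial. With M = A (coefficients from the trace, the sum of principal 2x2 minors, and det A):
  p(λ) = det(λ I - M) = λ^3 - 11λ^2 + 59λ - 136.
No integer candidate from the rational root theorem (±divisors of 136) is a root, so the roots are irrational. The cubic discriminant is Δ = -35019 < 0, so there is one real root and a complex-conjugate pair. p(4) = -12 and p(5) = 9 have opposite signs, so a root lies in (4, 5); Newton's method refines it to λ ≈ 4.6011. Dividing out (λ - (4.6011)) leaves approximately λ^2 - 6.3989λ + 29.558. For λ^2 - 6.3989λ + 29.558 the discriminant is -77.2863. It is negative, so the remaining roots are the complex-conjugate pair λ ≈ 3.1994 ± 4.3956i. Their product equals the constant term, so |λ|^2 ≈ 29.558 and |λ| ≈ 5.4367.
Thus the eigenvalues (to 4 decimals) are 4.6011 (modulus 4.6011); 3.1994 ± 4.3956i (modulus 5.4367). The spectral radius is the largest modulus: r(A) ≈ 5.4367. (Cross-check: r(A) ≤ ||A||_2 ≈ 8.0639; equality holds whenever A is normal, though it can also hold for some non-normal A.)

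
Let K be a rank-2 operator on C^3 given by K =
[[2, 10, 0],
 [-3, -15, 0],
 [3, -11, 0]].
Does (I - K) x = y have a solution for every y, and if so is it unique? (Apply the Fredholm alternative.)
(I - K) is invertible (det(I - K) = 14 ≠ 0), so for every y in C^3 the equation (I - K) x = y has a unique solution.

K has rank 2 and factors as K = U V^T = u1 v1^T + u2 v2^T with u1 = (-2, 3, 1), v1 = (-3, -2, 0), u2 = (-2, 3, 3), v2 = (2, -3, 0) (multiplying out reproduces the displayed K). The nonzero eigenvalues of U V^T coincide with those of the 2 x 2 matrix G = V^T U = [[v1·u1, v1·u2], [v2·u1, v2·u2]] = [[0, 0], [-13, -13]], and by the Sylvester determinant identity det(I_3 - U V^T) = det(I_2 - V^T U) = det([[1, 0], [13, 14]]) = (1)(14) - (0)(13) = 14. (Direct check: I - K =
[[-1, -10, 0],
 [3, 16, 0],
 [-3, 11, 1]]
has determinant 14.) The finite-dimensional Fredholm alternative says: either (I - K) is invertible, or ker(I - K) ≠ {0} and then range(I - K) = ker((I - K)^*)^⊥, with dim ker(I - K) = dim ker((I - K)^*). Since det(I - K) ≠ 0, 1 is not an eigenvalue of K and ker(I - K) = {0}, so we are in the first case: for every y there is a unique x = (I - K)^(-1) y. (Explicitly, by the Woodbury identity, (I - U V^T)^(-1) = I + U (I_2 - G)^(-1) V^T.)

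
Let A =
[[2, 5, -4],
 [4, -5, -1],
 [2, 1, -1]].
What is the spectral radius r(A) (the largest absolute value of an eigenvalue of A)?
r(A) ≈ 7.1712

The eigenvalues of A are the roots of its characteristic polynomial. With M = A (coefficients from the trace, the sum of principal 2x2 minors, and det A):
  p(λ) = det(λ I - M) = λ^3 + 4λ^2 - 18λ + 34.
No integer candidate from the rational root theorem (±divisors of 34) is a root, so the roots are irrational. The cubic discriminant is Δ = -55468 < 0, so there is one real root and a complex-conjugate pair. p(-8) = -78 and p(-7) = 13 have opposite signs, so a root lies in (-8, -7); Newton's method refines it to λ ≈ -7.1712. Dividing out (λ - (-7.1712)) leaves approximately λ^2 - 3.1712λ + 4.7412. For λ^2 - 3.1712λ + 4.7412 the discriminant is -8.9083. It is negative, so the remaining roots are the complex-conjugate pair λ ≈ 1.5856 ± 1.4923i. Their product equals the constant term, so |λ|^2 ≈ 4.7412 and |λ| ≈ 2.1774.
Thus the eigenvalues (to 4 decimals) are -7.1712 (modulus 7.1712); 1.5856 ± 1.4923i (modulus 2.1774). The spectral radius is the largest modulus: r(A) ≈ 7.1712. (Cross-check: r(A) ≤ ||A||_2 ≈ 7.5927; equality holds whenever A is normal, though it can also hold for some non-normal A.)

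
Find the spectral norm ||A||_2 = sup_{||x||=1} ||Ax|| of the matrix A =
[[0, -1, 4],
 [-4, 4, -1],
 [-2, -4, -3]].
||A||_2 ≈ 6.0742 (= sqrt(largest eigenvalue of A^T A))

||A||_2 = sigma_max(A) = sqrt(lambda_max(A^T A)). Form the symmetric matrix M = A^T A =
[[20, -8, 10],
 [-8, 33, 4],
 [10, 4, 26]].
Its characteristic polynomial (trace, sum of principal 2x2 minors, determinant of M give the coefficients) is
  p(λ) = det(λ I - M) = λ^3 - 79λ^2 + 1858λ - 11236.
No integer candidate from the rational root theorem (±divisors of 11236) is a root, so the roots are irrational. The cubic discriminant is Δ = 7006004 > 0, so there are three distinct real roots. p(9) = -184 and p(10) = 444 have opposite signs, so a root lies in (9, 10); Newton's method refines it to λ ≈ 9.2768. p(32) = 92 and p(33) = -16 have opposite signs, so a root lies in (32, 33); Newton's method refines it to λ ≈ 32.8269. p(36) = -76 and p(37) = 12 have opposite signs, so a root lies in (36, 37); Newton's method refines it to λ ≈ 36.8963. Check (Vieta): the three roots sum to 79, matching tr M = 79.
So the eigenvalues of A^T A are ≈ 9.2768, 32.8269, 36.8963 (all ≥ 0, as they must be for A^T A). The largest is λ_max ≈ 36.8963, hence ||A||_2 = sqrt(λ_max) ≈ 6.0742.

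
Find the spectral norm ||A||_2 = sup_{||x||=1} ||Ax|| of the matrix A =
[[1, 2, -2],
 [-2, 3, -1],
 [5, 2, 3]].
||A||_2 ≈ 6.3208 (= sqrt(largest eigenvalue of A^T A))

||A||_2 = sigma_max(A) = sqrt(lambda_max(A^T A)). Form the symmetric matrix M = A^T A =
[[30, 6, 15],
 [6, 17, -1],
 [15, -1, 14]].
Its characteristic polynomial (trace, sum of principal 2x2 minors, determinant of M give the coefficients) is
  p(λ) = det(λ I - M) = λ^3 - 61λ^2 + 906λ - 2601.
No integer candidate from the rational root theorem (±divisors of 2601) is a root, so the roots are irrational. The cubic discriminant is Δ = 122893929 > 0, so there are three distinct real roots. p(3) = -405 and p(4) = 111 have opposite signs, so a root lies in (3, 4); Newton's method refines it to λ ≈ 3.7675. p(17) = 85 and p(18) = -225 have opposite signs, so a root lies in (17, 18); Newton's method refines it to λ ≈ 17.2799. p(39) = -729 and p(40) = 39 have opposite signs, so a root lies in (39, 40); Newton's method refines it to λ ≈ 39.9526. Check (Vieta): the three roots sum to 61, matching tr M = 61.
So the eigenvalues of A^T A are ≈ 3.7675, 17.2799, 39.9526 (all ≥ 0, as they must be for A^T A). The largest is λ_max ≈ 39.9526, hence ||A||_2 = sqrt(λ_max) ≈ 6.3208.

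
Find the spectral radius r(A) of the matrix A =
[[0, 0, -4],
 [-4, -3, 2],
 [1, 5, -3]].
r(A) ≈ 5.0776

The eigenvalues of A are the roots of its characteristic polynomial. With M = A (coefficients from the trace, the sum of principal 2x2 minors, and det A):
  p(λ) = det(λ I - M) = λ^3 + 6λ^2 + 3λ - 68.
No integer candidate from the rational root theorem (±divisors of 68) is a root, so the roots are irrational. The cubic discriminant is Δ = -87912 < 0, so there is one real root and a complex-conjugate pair. p(2) = -30 and p(3) = 22 have opposite signs, so a root lies in (2, 3); Newton's method refines it to λ ≈ 2.6375. Dividing out (λ - (2.6375)) leaves approximately λ^2 + 8.6375λ + 25.7817. For λ^2 + 8.6375λ + 25.7817 the discriminant is -28.52. It is negative, so the remaining roots are the complex-conjugate pair λ ≈ -4.3188 ± 2.6702i. Their product equals the constant term, so |λ|^2 ≈ 25.7817 and |λ| ≈ 5.0776.
Thus the eigenvalues (to 4 decimals) are 2.6375 (modulus 2.6375); -4.3188 ± 2.6702i (modulus 5.0776). The spectral radius is the largest modulus: r(A) ≈ 5.0776. (Cross-check: r(A) ≤ ||A||_2 ≈ 7.8522; equality holds whenever A is normal, though it can also hold for some non-normal A.)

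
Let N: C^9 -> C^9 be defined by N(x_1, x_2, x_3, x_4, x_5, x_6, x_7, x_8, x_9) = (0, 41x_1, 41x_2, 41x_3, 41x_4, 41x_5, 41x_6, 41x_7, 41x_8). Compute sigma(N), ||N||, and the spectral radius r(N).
sigma(N) = {0}; ||N|| = 41; r(N) = 0. (N is nilpotent with N^9 = 0.)

On C^9, N is a strictly lower-triangular matrix with 41 on the subdiagonal and zeros elsewhere, so its characteristic polynomial is lambda^9 and every eigenvalue is 0: sigma(N) = {0}. For the operator norm, N e_i = 41e_{i+1} for i = 1, ..., 8 and N e_9 = 0, so the singular values of N are 41 (with multiplicity 8) and 0; hence ||N|| = 41. The spectral radius r(N) = max|lambda| = 0. Note ||N|| > r(N) — characteristic of non-normal nilpotent operators. Indeed N^9 = 0.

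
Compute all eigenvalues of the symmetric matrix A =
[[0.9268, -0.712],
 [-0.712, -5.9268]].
sigma(A) ≈ {-6, 1}

A is real symmetric, so its spectrum consists of real eigenvalues. Expanding the characteristic polynomial of the displayed matrix gives
  det(λ I - A) = p(λ) = λ^2 + (5)λ + (-6).
Solving p(λ) = 0 yields eigenvalues ≈ -6, 1. (A is shown rounded to 4 decimals, so these recover the underlying integer eigenvalues to within that precision.)
Verification: the trace of A = -5 equals the sum of eigenvalues -5, and det(A) ≈ -5.9999 matches the eigenvalue product -6.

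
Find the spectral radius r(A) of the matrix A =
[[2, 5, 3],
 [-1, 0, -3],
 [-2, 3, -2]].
r(A) ≈ 4.2972

The eigenvalues of A are the roots of its characteristic polynomial. With M = A (coefficients from the trace, the sum of principal 2x2 minors, and det A):
  p(λ) = det(λ I - M) = λ^3 + 16λ - 29.
No integer candidate from the rational root theorem (±divisors of 29) is a root, so the roots are irrational. The cubic discriminant is Δ = -39091 < 0, so there is one real root and a complex-conjugate pair. p(1) = -12 and p(2) = 11 have opposite signs, so a root lies in (1, 2); Newton's method refines it to λ ≈ 1.5704. Dividing out (λ - (1.5704)) leaves approximately λ^2 + 1.5704λ + 18.4663. For λ^2 + 1.5704λ + 18.4663 the discriminant is -71.3988. It is negative, so the remaining roots are the complex-conjugate pair λ ≈ -0.7852 ± 4.2249i. Their product equals the constant term, so |λ|^2 ≈ 18.4663 and |λ| ≈ 4.2972.
Thus the eigenvalues (to 4 decimals) are 1.5704 (modulus 1.5704); -0.7852 ± 4.2249i (modulus 4.2972). The spectral radius is the largest modulus: r(A) ≈ 4.2972. (Cross-check: r(A) ≤ ||A||_2 ≈ 6.4808; equality holds whenever A is normal, though it can also hold for some non-normal A.)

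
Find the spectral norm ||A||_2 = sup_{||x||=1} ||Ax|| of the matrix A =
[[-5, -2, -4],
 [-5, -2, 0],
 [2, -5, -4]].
||A||_2 ≈ 8.5525 (= sqrt(largest eigenvalue of A^T A))

||A||_2 = sigma_max(A) = sqrt(lambda_max(A^T A)). Form the symmetric matrix M = A^T A =
[[54, 10, 12],
 [10, 33, 28],
 [12, 28, 32]].
Its characteristic polynomial (trace, sum of principal 2x2 minors, determinant of M give the coefficients) is
  p(λ) = det(λ I - M) = λ^3 - 119λ^2 + 3538λ - 13456.
No integer candidate from the rational root theorem (±divisors of 13456) is a root, so the roots are irrational. The cubic discriminant is Δ = 6496829284 > 0, so there are three distinct real roots. p(4) = -1144 and p(5) = 1384 have opposite signs, so a root lies in (4, 5); Newton's method refines it to λ ≈ 4.4422. p(41) = 484 and p(42) = -688 have opposite signs, so a root lies in (41, 42); Newton's method refines it to λ ≈ 41.4119. p(73) = -316 and p(74) = 1936 have opposite signs, so a root lies in (73, 74); Newton's method refines it to λ ≈ 73.1459. Check (Vieta): the three roots sum to 119, matching tr M = 119.
So the eigenvalues of A^T A are ≈ 4.4422, 41.4119, 73.1459 (all ≥ 0, as they must be for A^T A). The largest is λ_max ≈ 73.1459, hence ||A||_2 = sqrt(λ_max) ≈ 8.5525.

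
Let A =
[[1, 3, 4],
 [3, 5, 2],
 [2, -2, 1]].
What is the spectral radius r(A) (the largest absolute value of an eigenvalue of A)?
r(A) ≈ 5.7982

The eigenvalues of A are the roots of its characteristic polynomial. With M = A (coefficients from the trace, the sum of principal 2x2 minors, and det A):
  p(λ) = det(λ I - M) = λ^3 - 7λ^2 - 2λ + 52.
No integer candidate from the rational root theorem (±divisors of 52) is a root, so the roots are irrational. The cubic discriminant is Δ = 11668 > 0, so there are three distinct real roots. p(-3) = -32 and p(-2) = 20 have opposite signs, so a root lies in (-3, -2); Newton's method refines it to λ ≈ -2.4535. p(3) = 10 and p(4) = -4 have opposite signs, so a root lies in (3, 4); Newton's method refines it to λ ≈ 3.6553. p(5) = -8 and p(6) = 4 have opposite signs, so a root lies in (5, 6); Newton's method refines it to λ ≈ 5.7982. Check (Vieta): the three roots sum to 7, matching tr M = 7.
Thus the eigenvalues (to 4 decimals) are -2.4535 (modulus 2.4535); 3.6553 (modulus 3.6553); 5.7982 (modulus 5.7982). The spectral radius is the largest modulus: r(A) ≈ 5.7982. (Cross-check: r(A) ≤ ||A||_2 ≈ 7.6637; equality holds whenever A is normal, though it can also hold for some non-normal A.)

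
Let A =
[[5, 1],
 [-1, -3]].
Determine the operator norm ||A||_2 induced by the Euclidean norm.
||A||_2 = sqrt((36 + sqrt(512))/2) ≈ 5.4142 (= sqrt(largest eigenvalue of A^T A))

||A||_2 = sigma_max(A) = sqrt(lambda_max(A^T A)). Form the symmetric matrix M = A^T A =
[[26, 8],
 [8, 10]].
Its characteristic polynomial (trace, determinant of M give the coefficients) is
  p(λ) = det(λ I - M) = λ^2 - 36λ + 196.
For λ^2 - 36λ + 196 the discriminant is 512. It is nonnegative but not a perfect square, so the roots are real and irrational: λ = (36 ± sqrt(512))/2 ≈ 29.3137, 6.6863.
So the eigenvalues of A^T A are ≈ 6.6863, 29.3137 (all ≥ 0, as they must be for A^T A). The largest is λ_max = (36 + sqrt(512))/2 ≈ 29.3137, hence ||A||_2 = sqrt(λ_max) = sqrt((36 + sqrt(512))/2) ≈ 5.4142.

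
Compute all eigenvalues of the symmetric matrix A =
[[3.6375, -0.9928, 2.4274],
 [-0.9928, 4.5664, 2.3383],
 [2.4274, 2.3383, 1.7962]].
sigma(A) ≈ {-1, 5, 6}

A is real symmetric, so its spectrum consists of real eigenvalues. Expanding the characteristic polynomial of the displayed matrix gives
  det(λ I - A) = p(λ) = λ^3 + (-10)λ^2 + (19)λ + (30).
Solving p(λ) = 0 yields eigenvalues ≈ -1, 5, 6. (A is shown rounded to 4 decimals, so these recover the underlying integer eigenvalues to within that precision.)
Verification: the trace of A = 10 equals the sum of eigenvalues 10, and det(A) ≈ -30.0003 matches the eigenvalue product -30.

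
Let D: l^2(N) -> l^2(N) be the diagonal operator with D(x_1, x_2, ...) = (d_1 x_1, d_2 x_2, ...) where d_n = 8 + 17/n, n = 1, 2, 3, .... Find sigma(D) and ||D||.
sigma(D) = {8 + 17/n : n ≥ 1} ∪ {8}; ||D|| = 25

A bounded diagonal operator on l^2 with diagonal entries d_n has spectrum equal to the closure of {d_n : n ≥ 1}: every d_n is an eigenvalue (with eigenvector e_n), so {d_n} ⊂ sigma(D); the spectrum is closed, so its closure is too; and for lambda not in the closure, (D - lambda I) has bounded inverse (the diagonal entries 1/(d_n - lambda) are bounded). For our sequence d_n = 8 + 17/n, n = 1, 2, 3, ...:
  - {d_n} = {8 + 17/n : n ≥ 1}; the only limit point is 8
  - closure = {8 + 17/n : n ≥ 1} ∪ {8}
For the norm: a diagonal operator has ||D|| = sup_n |d_n|. Here d_n = 8 + 17/n is positive and decreasing, so sup_n |d_n| = d_1 = 8 + 17 = 25. So ||D|| = 25.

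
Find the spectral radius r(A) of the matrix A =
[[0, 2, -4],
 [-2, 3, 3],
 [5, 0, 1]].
r(A) ≈ 5.0727

The eigenvalues of A are the roots of its characteristic polynomial. With M = A (coefficients from the trace, the sum of principal 2x2 minors, and det A):
  p(λ) = det(λ I - M) = λ^3 - 4λ^2 + 27λ - 94.
No integer candidate from the rational root theorem (±divisors of 94) is a root, so the roots are irrational. The cubic discriminant is Δ = -146968 < 0, so there is one real root and a complex-conjugate pair. p(3) = -22 and p(4) = 14 have opposite signs, so a root lies in (3, 4); Newton's method refines it to λ ≈ 3.653. Dividing out (λ - (3.653)) leaves approximately λ^2 - 0.347λ + 25.7324. For λ^2 - 0.347λ + 25.7324 the discriminant is -102.809. It is negative, so the remaining roots are the complex-conjugate pair λ ≈ 0.1735 ± 5.0697i. Their product equals the constant term, so |λ|^2 ≈ 25.7324 and |λ| ≈ 5.0727.
Thus the eigenvalues (to 4 decimals) are 3.653 (modulus 3.653); 0.1735 ± 5.0697i (modulus 5.0727). The spectral radius is the largest modulus: r(A) ≈ 5.0727. (Cross-check: r(A) ≤ ||A||_2 ≈ 5.5949; equality holds whenever A is normal, though it can also hold for some non-normal A.)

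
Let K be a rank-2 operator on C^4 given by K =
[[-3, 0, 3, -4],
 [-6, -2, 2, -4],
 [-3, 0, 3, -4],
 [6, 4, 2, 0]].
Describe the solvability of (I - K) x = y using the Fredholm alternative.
(I - K) is invertible (det(I - K) = 51 ≠ 0), so for every y in C^4 the equation (I - K) x = y has a unique solution.

K has rank 2 and factors as K = U V^T = u1 v1^T + u2 v2^T with u1 = (1, 0, 1, 2), v1 = (0, 1, 2, -2), u2 = (1, 2, 1, -2), v2 = (-3, -1, 1, -2) (multiplying out reproduces the displayed K). The nonzero eigenvalues of U V^T coincide with those of the 2 x 2 matrix G = V^T U = [[v1·u1, v1·u2], [v2·u1, v2·u2]] = [[-2, 8], [-6, 0]], and by the Sylvester determinant identity det(I_4 - U V^T) = det(I_2 - V^T U) = det([[3, -8], [6, 1]]) = (3)(1) - (-8)(6) = 51. (Direct check: I - K =
[[4, 0, -3, 4],
 [6, 3, -2, 4],
 [3, 0, -2, 4],
 [-6, -4, -2, 1]]
has determinant 51.) The finite-dimensional Fredholm alternative says: either (I - K) is invertible, or ker(I - K) ≠ {0} and then range(I - K) = ker((I - K)^*)^⊥, with dim ker(I - K) = dim ker((I - K)^*). Since det(I - K) ≠ 0, 1 is not an eigenvalue of K and ker(I - K) = {0}, so we are in the first case: for every y there is a unique x = (I - K)^(-1) y. (Explicitly, by the Woodbury identity, (I - U V^T)^(-1) = I + U (I_2 - G)^(-1) V^T.)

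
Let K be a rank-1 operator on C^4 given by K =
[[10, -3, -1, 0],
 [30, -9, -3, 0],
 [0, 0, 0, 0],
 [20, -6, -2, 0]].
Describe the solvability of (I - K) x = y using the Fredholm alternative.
(I - K) is singular (det(I - K) = 0, i.e. 1 ∈ sigma(K)). (I - K) x = y is solvable iff y ⊥ ker((I - K)^*) = span{(10, -3, -1, 0)}, i.e. iff 10y_1 - 3y_2 - y_3 = 0. When solvable, the solutions are x = y + c·(1, 3, 0, 2), c arbitrary (ker(I - K) = span{(1, 3, 0, 2)}, dimension 1).

K has rank 1, so it is an outer product K = u v^T: every row of K is a multiple of one row vector. Reading off the entries, u = (1, 3, 0, 2) and v = (10, -3, -1, 0) (row i of K equals u_i·v^T). A rank-one matrix u v^T satisfies K u = u (v·u) and kills the (3)-dimensional subspace v^⊥, so its characteristic polynomial is lambda^3 (lambda - v·u) with v·u = tr K = 1. Hence the eigenvalues of I - K are 1 (multiplicity 3) and 1 - (1) = 0, so det(I - K) = 0. (Direct check: I - K =
[[-9, 3, 1, 0],
 [-30, 10, 3, 0],
 [0, 0, 1, 0],
 [-20, 6, 2, 1]]
has determinant 0.) So 1 is an eigenvalue of K and (I - K) is not invertible. The finite-dimensional Fredholm alternative says: either (I - K) is invertible, or ker(I - K) ≠ {0} and then range(I - K) = ker((I - K)^*)^⊥, with dim ker(I - K) = dim ker((I - K)^*). We are in the second case, so we need both kernels. Kernel of I - K: (I - K) u = u - u (v·u) = u - u = 0, so ker(I - K) = span{u} = span{(1, 3, 0, 2)} (it is exactly 1-dimensional because rank(I - K) = 3). Kernel of the adjoint: K is real, so (I - K)^* = I - K^T = I - v u^T, and (I - v u^T) v = v - v (u·v) = 0; hence ker((I - K)^*) = span{v} = span{(10, -3, -1, 0)}. Therefore (I - K) x = y is solvable iff <y, v> = 0, i.e. iff 10y_1 - 3y_2 - y_3 = 0. When this holds, K y = u (v·y) = 0, so (I - K) y = y and x = y is a particular solution; the full solution set is the line x = y + c·u = y + c·(1, 3, 0, 2), c ∈ C.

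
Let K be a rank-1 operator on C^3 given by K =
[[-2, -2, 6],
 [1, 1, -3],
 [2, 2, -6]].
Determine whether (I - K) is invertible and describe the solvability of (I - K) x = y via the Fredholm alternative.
(I - K) is invertible (det(I - K) = 8 ≠ 0), so for every y in C^3 the equation (I - K) x = y has a unique solution.

K has rank 1, so it is an outer product K = u v^T: every row of K is a multiple of one row vector. Reading off the entries, u = (2, -1, -2) and v = (-1, -1, 3) (row i of K equals u_i·v^T). A rank-one matrix u v^T satisfies K u = u (v·u) and kills the (2)-dimensional subspace v^⊥, so its characteristic polynomial is lambda^2 (lambda - v·u) with v·u = tr K = -7. Hence the eigenvalues of I - K are 1 (multiplicity 2) and 1 - (-7) = 8, so det(I - K) = 8. (Direct check: I - K =
[[3, 2, -6],
 [-1, 0, 3],
 [-2, -2, 7]]
has determinant 8.) The finite-dimensional Fredholm alternative says: either (I - K) is invertible, or ker(I - K) ≠ {0} and then range(I - K) = ker((I - K)^*)^⊥, with dim ker(I - K) = dim ker((I - K)^*). Since det(I - K) ≠ 0, 1 is not an eigenvalue of K and ker(I - K) = {0}, so we are in the first case: for every y there is a unique x = (I - K)^(-1) y. Explicitly, by the Sherman–Morrison formula, (I - u v^T)^(-1) = I + u v^T/(1 - v·u), i.e. (I - K)^(-1) = I + K/(8).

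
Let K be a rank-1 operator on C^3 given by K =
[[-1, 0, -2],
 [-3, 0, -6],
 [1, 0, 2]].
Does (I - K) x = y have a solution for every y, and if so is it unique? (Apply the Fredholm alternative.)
(I - K) is singular (det(I - K) = 0, i.e. 1 ∈ sigma(K)). (I - K) x = y is solvable iff y ⊥ ker((I - K)^*) = span{(-1, 0, -2)}, i.e. iff -y_1 - 2y_3 = 0. When solvable, the solutions are x = y + c·(1, 3, -1), c arbitrary (ker(I - K) = span{(1, 3, -1)}, dimension 1).

K has rank 1, so it is an outer product K = u v^T: every row of K is a multiple of one row vector. Reading off the entries, u = (1, 3, -1) and v = (-1, 0, -2) (row i of K equals u_i·v^T). A rank-one matrix u v^T satisfies K u = u (v·u) and kills the (2)-dimensional subspace v^⊥, so its characteristic polynomial is lambda^2 (lambda - v·u) with v·u = tr K = 1. Hence the eigenvalues of I - K are 1 (multiplicity 2) and 1 - (1) = 0, so det(I - K) = 0. (Direct check: I - K =
[[2, 0, 2],
 [3, 1, 6],
 [-1, 0, -1]]
has determinant 0.) So 1 is an eigenvalue of K and (I - K) is not invertible. The finite-dimensional Fredholm alternative says: either (I - K) is invertible, or ker(I - K) ≠ {0} and then range(I - K) = ker((I - K)^*)^⊥, with dim ker(I - K) = dim ker((I - K)^*). We are in the second case, so we need both kernels. Kernel of I - K: (I - K) u = u - u (v·u) = u - u = 0, so ker(I - K) = span{u} = span{(1, 3, -1)} (it is exactly 1-dimensional because rank(I - K) = 2). Kernel of the adjoint: K is real, so (I - K)^* = I - K^T = I - v u^T, and (I - v u^T) v = v - v (u·v) = 0; hence ker((I - K)^*) = span{v} = span{(-1, 0, -2)}. Therefore (I - K) x = y is solvable iff <y, v> = 0, i.e. iff -y_1 - 2y_3 = 0. When this holds, K y = u (v·y) = 0, so (I - K) y = y and x = y is a particular solution; the full solution set is the line x = y + c·u = y + c·(1, 3, -1), c ∈ C.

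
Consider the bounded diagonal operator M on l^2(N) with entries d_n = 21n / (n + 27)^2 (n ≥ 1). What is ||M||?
||M|| = 7/36 (attained at n = 27)

For M diagonal, ||M|| = sup_n |d_n|. Treat f(x) = 21x / (x + 27)^2 for real x > 0. By the quotient rule, f'(x) = 21(27 - x)/(x + 27)^3, which is positive for x < 27 and negative for x > 27. So f has a unique maximum at x = 27, and since 27 is a positive integer, the supremum over n ≥ 1 is attained at n = 27: d_27 = 21·27/(27 + 27)^2 = 21·27/2916 = 7/36. Hence ||M|| = 7/36.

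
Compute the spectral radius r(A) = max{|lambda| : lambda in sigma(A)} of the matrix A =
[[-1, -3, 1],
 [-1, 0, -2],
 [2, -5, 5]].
r(A) ≈ 7.0693

The eigenvalues of A are the roots of its characteristic polynomial. With M = A (coefficients from the trace, the sum of principal 2x2 minors, and det A):
  p(λ) = det(λ I - M) = λ^3 - 4λ^2 - 20λ - 12.
No integer candidate from the rational root theorem (±divisors of 12) is a root, so the roots are irrational. The cubic discriminant is Δ = 14160 > 0, so there are three distinct real roots. p(-3) = -15 and p(-2) = 4 have opposite signs, so a root lies in (-3, -2); Newton's method refines it to λ ≈ -2.3456. p(-1) = 3 and p(0) = -12 have opposite signs, so a root lies in (-1, 0); Newton's method refines it to λ ≈ -0.7237. p(7) = -5 and p(8) = 84 have opposite signs, so a root lies in (7, 8); Newton's method refines it to λ ≈ 7.0693. Check (Vieta): the three roots sum to 4, matching tr M = 4.
Thus the eigenvalues (to 4 decimals) are -2.3456 (modulus 2.3456); -0.7237 (modulus 0.7237); 7.0693 (modulus 7.0693). The spectral radius is the largest modulus: r(A) ≈ 7.0693. (Cross-check: r(A) ≤ ||A||_2 ≈ 7.9297; equality holds whenever A is normal, though it can also hold for some non-normal A.)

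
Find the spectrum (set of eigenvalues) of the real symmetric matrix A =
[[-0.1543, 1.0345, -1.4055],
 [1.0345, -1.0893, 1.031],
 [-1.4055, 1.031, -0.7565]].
sigma(A) ≈ {-3, 0, 1}

A is real symmetric, so its spectrum consists of real eigenvalues. Expanding the characteristic polynomial of the displayed matrix gives
  det(λ I - A) = p(λ) = λ^3 + (2)λ^2 + (-3)λ + (0).
Solving p(λ) = 0 yields eigenvalues ≈ -3, 0, 1. (A is shown rounded to 4 decimals, so these recover the underlying integer eigenvalues to within that precision.)
Verification: the trace of A = -2 equals the sum of eigenvalues -2, and det(A) ≈ 0.0002 matches the eigenvalue product 0.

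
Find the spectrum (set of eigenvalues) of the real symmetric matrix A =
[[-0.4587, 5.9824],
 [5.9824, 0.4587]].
sigma(A) ≈ {-6, 6}

A is real symmetric, so its spectrum consists of real eigenvalues. Expanding the characteristic polynomial of the displayed matrix gives
  det(λ I - A) = p(λ) = λ^2 + (0)λ + (-36).
Solving p(λ) = 0 yields eigenvalues ≈ -6, 6. (A is shown rounded to 4 decimals, so these recover the underlying integer eigenvalues to within that precision.)
Verification: the trace of A = 0 equals the sum of eigenvalues 0, and det(A) ≈ -35.9995 matches the eigenvalue product -36.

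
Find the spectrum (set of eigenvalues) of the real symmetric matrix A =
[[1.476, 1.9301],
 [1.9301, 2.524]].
sigma(A) ≈ {0, 4}

A is real symmetric, so its spectrum consists of real eigenvalues. Expanding the characteristic polynomial of the displayed matrix gives
  det(λ I - A) = p(λ) = λ^2 + (-4)λ + (0).
Solving p(λ) = 0 yields eigenvalues ≈ 0, 4. (A is shown rounded to 4 decimals, so these recover the underlying integer eigenvalues to within that precision.)
Verification: the trace of A = 4 equals the sum of eigenvalues 4, and det(A) ≈ 0.0001 matches the eigenvalue product 0.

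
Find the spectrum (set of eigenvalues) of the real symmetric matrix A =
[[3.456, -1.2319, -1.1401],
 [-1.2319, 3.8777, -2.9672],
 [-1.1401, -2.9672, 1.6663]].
sigma(A) ≈ {-1, 4, 6}

A is real symmetric, so its spectrum consists of real eigenvalues. Expanding the characteristic polynomial of the displayed matrix gives
  det(λ I - A) = p(λ) = λ^3 + (-9)λ^2 + (14)λ + (24).
Solving p(λ) = 0 yields eigenvalues ≈ -1, 4, 6. (A is shown rounded to 4 decimals, so these recover the underlying integer eigenvalues to within that precision.)
Verification: the trace of A = 9 equals the sum of eigenvalues 9, and det(A) ≈ -24.0008 matches the eigenvalue product -24.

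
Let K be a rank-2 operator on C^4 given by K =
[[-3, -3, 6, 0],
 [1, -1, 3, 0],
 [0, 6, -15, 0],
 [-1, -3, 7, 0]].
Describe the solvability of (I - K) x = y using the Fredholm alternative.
(I - K) is invertible (det(I - K) = 68 ≠ 0), so for every y in C^4 the equation (I - K) x = y has a unique solution.

K has rank 2 and factors as K = U V^T = u1 v1^T + u2 v2^T with u1 = (-3, 0, 3, -2), v1 = (1, 1, -2, 0), u2 = (0, -1, 3, -1), v2 = (-1, 1, -3, 0) (multiplying out reproduces the displayed K). The nonzero eigenvalues of U V^T coincide with those of the 2 x 2 matrix G = V^T U = [[v1·u1, v1·u2], [v2·u1, v2·u2]] = [[-9, -7], [-6, -10]], and by the Sylvester determinant identity det(I_4 - U V^T) = det(I_2 - V^T U) = det([[10, 7], [6, 11]]) = (10)(11) - (7)(6) = 68. (Direct check: I - K =
[[4, 3, -6, 0],
 [-1, 2, -3, 0],
 [0, -6, 16, 0],
 [1, 3, -7, 1]]
has determinant 68.) The finite-dimensional Fredholm alternative says: either (I - K) is invertible, or ker(I - K) ≠ {0} and then range(I - K) = ker((I - K)^*)^⊥, with dim ker(I - K) = dim ker((I - K)^*). Since det(I - K) ≠ 0, 1 is not an eigenvalue of K and ker(I - K) = {0}, so we are in the first case: for every y there is a unique x = (I - K)^(-1) y. (Explicitly, by the Woodbury identity, (I - U V^T)^(-1) = I + U (I_2 - G)^(-1) V^T.)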